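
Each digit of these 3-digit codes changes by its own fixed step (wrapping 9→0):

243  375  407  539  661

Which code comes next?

First digit goes 2, 3, 4, 5, 6 → 7 (+1 each step, mod 10).
Second digit goes 4, 7, 0, 3, 6 → 9 (+3 each step, mod 10).
Third digit: +2 each step, mod 10; 3, 5, 7, 9, 1 → 3.
Putting it together: 793.

793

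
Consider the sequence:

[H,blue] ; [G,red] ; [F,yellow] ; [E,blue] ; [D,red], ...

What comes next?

Letter — letters move back 1 place in the alphabet: H, G, F, E, D → C.
For the colour, repeats blue → red → yellow: blue, red, yellow, blue, red → yellow.
Putting it together: [C,yellow].

[C,yellow]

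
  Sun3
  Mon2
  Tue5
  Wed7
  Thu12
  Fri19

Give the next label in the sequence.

Sat31

Day — runs through the weekdays Mon→Sun: Sun, Mon, Tue, Wed, Thu, Fri → Sat.
Second component: 3, 2, 5, 7, 12, 19 → 31 (each term is the sum of the two before it).
So the next label is Sat31.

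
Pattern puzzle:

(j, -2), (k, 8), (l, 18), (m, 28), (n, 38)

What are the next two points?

(o, 48), (p, 58)

For the letter, letters move forward 1 place in the alphabet: j, k, l, m, n → o → p.
For the second entry, +10 each step: -2, 8, 18, 28, 38 → 48 → 58.
Putting the parts together: (o, 48) and then (p, 58).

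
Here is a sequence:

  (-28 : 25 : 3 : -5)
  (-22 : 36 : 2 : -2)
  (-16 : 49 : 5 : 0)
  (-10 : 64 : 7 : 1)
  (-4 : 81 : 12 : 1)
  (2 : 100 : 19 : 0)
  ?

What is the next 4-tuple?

First component: +6 each step; -28, -22, -16, -10, -4, 2 → 8.
Second component: perfect squares: 5², 6², 7², …; 25, 36, 49, 64, 81, 100 → 121.
Third component — each term is the sum of the two before it: 3, 2, 5, 7, 12, 19 → 31.
Fourth component goes -5, -2, 0, 1, 1, 0 → -2 (differences are 3, 2, 1, … (decreasing by 1 each time)).
Putting it together: (8 : 121 : 31 : -2).

(8 : 121 : 31 : -2)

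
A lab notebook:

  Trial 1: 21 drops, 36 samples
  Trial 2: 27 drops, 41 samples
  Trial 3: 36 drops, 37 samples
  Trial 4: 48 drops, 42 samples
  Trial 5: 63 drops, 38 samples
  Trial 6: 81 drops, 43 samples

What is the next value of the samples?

39

Drops — differences are 6, 9, 12, … (increasing by 3 each time): 21, 27, 36, 48, 63, 81 → 102.
Samples goes 36, 41, 37, 42, 38, 43 → 39 (alternating steps +5, −4, +5, −4, …).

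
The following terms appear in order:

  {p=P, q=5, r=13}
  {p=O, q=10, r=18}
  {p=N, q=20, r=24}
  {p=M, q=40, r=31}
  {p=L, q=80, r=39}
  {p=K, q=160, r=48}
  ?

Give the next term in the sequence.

{p=J, q=320, r=58}

P: letters move back 1 place in the alphabet, so P, O, N, M, L, K → J.
Q goes 5, 10, 20, 40, 80, 160 → 320 (×2 each step).
R — differences are 5, 6, 7, … (increasing by 1 each time): 13, 18, 24, 31, 39, 48 → 58.
Putting it together: {p=J, q=320, r=58}.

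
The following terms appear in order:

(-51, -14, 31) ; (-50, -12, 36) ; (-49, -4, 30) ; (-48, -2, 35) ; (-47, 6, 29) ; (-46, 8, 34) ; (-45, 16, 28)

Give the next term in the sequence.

(-44, 18, 33)

First part — +1 each step: -51, -50, -49, -48, -47, -46, -45 → -44.
For the second part, alternating steps +2, +8, +2, +8, …: -14, -12, -4, -2, 6, 8, 16 → 18.
Third part goes 31, 36, 30, 35, 29, 34, 28 → 33 (alternating steps +5, −6, +5, −6, …).
So the next term is (-44, 18, 33).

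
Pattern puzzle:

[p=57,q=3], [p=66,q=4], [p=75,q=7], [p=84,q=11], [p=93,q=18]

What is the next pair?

[p=102,q=29]

P — +9 each step: 57, 66, 75, 84, 93 → 102.
Q: each term is the sum of the two before it, so 3, 4, 7, 11, 18 → 29.
Combining the parts gives [p=102,q=29].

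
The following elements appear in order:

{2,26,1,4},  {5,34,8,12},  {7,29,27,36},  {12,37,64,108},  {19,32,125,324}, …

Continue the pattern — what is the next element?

First component goes 2, 5, 7, 12, 19 → 31 (each term is the sum of the two before it).
Second component — alternating steps +8, −5, +8, −5, …: 26, 34, 29, 37, 32 → 40.
Third component goes 1, 8, 27, 64, 125 → 216 (perfect cubes: 1³, 2³, 3³, …).
Fourth component: ×3 each step; 4, 12, 36, 108, 324 → 972.
Combining the parts gives {31,40,216,972}.

{31,40,216,972}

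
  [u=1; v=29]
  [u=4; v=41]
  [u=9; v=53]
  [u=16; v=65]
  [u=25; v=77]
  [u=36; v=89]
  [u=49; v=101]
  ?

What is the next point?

U: 1, 4, 9, 16, 25, 36, 49 → 64 (perfect squares: 1², 2², 3², …).
For the v, +12 each step: 29, 41, 53, 65, 77, 89, 101 → 113.
Combining the parts gives [u=64; v=113].

[u=64; v=113]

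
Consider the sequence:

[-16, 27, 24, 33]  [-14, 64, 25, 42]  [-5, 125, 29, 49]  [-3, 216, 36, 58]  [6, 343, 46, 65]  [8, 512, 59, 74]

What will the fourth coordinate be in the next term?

For the fourth coordinate, alternating steps +9, +7, +9, +7, …: 33, 42, 49, 58, 65, 74 → 81.

81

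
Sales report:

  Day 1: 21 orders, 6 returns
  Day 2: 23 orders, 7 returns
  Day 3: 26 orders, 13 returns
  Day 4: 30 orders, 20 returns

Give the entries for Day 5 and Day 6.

Orders — differences are 2, 3, 4, … (increasing by 1 each time): 21, 23, 26, 30 → 35 → 41.
Returns: each term is the sum of the two before it; 6, 7, 13, 20 → 33 → 53.
Putting the parts together: 35 orders, 33 returns and then 41 orders, 53 returns.

35 orders, 33 returns; 41 orders, 53 returns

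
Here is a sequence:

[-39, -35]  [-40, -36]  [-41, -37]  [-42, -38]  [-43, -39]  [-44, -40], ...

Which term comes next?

For the first component, −1 each step: -39, -40, -41, -42, -43, -44 → -45.
For the second component, always 4 more than the first component: -35, -36, -37, -38, -39, -40 → -41.
Combining the parts gives [-45, -41].

[-45, -41]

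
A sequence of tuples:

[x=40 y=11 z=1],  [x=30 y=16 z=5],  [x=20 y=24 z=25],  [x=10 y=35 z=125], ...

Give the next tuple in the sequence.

X — −10 each step: 40, 30, 20, 10 → 0.
Y: differences are 5, 8, 11, … (increasing by 3 each time), so 11, 16, 24, 35 → 49.
For the z, ×5 each step: 1, 5, 25, 125 → 625.
Combining the parts gives [x=0 y=49 z=625].

[x=0 y=49 z=625]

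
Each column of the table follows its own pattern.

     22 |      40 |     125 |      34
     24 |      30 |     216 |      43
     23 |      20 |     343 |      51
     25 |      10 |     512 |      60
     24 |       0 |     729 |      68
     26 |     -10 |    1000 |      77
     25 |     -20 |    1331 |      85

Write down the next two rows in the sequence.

27  -30  1728  94; 26  -40  2197  102

First component: alternating steps +2, −1, +2, −1, …, so 22, 24, 23, 25, 24, 26, 25 → 27 → 26.
Second component — −10 each step: 40, 30, 20, 10, 0, -10, -20 → -30 → -40.
Third component: 125, 216, 343, 512, 729, 1000, 1331 → 1728 → 2197 (perfect cubes: 5³, 6³, 7³, …).
Fourth component: 34, 43, 51, 60, 68, 77, 85 → 94 → 102 (alternating steps +9, +8, +9, +8, …).
Putting the parts together: 27  -30  1728  94 and then 26  -40  2197  102.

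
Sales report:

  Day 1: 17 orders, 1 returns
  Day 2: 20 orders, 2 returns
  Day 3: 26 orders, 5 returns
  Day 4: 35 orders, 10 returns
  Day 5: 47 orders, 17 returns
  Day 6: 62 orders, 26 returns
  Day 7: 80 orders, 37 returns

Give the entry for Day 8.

101 orders, 50 returns

Orders — differences are 3, 6, 9, … (increasing by 3 each time): 17, 20, 26, 35, 47, 62, 80 → 101.
Returns: differences are 1, 3, 5, … (increasing by 2 each time), so 1, 2, 5, 10, 17, 26, 37 → 50.
So the next record is 101 orders, 50 returns.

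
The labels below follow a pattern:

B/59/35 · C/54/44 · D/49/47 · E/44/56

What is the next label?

F/39/59

Letter: B, C, D, E → F (letters move forward 1 place in the alphabet).
Second component — −5 each step: 59, 54, 49, 44 → 39.
Third component: 35, 44, 47, 56 → 59 (alternating steps +9, +3, +9, +3, …).
So the next label is F/39/59.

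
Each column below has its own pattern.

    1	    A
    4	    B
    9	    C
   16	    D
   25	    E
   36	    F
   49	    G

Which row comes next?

First component: perfect squares: 1², 2², 3², …; 1, 4, 9, 16, 25, 36, 49 → 64.
For the letter, letters move forward 1 place in the alphabet: A, B, C, D, E, F, G → H.
Combining the parts gives 64  H.

64  H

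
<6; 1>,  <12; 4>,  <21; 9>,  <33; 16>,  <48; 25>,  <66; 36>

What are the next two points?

First slot: 6, 12, 21, 33, 48, 66 → 87 → 111 (differences are 6, 9, 12, … (increasing by 3 each time)).
Second slot — perfect squares: 1², 2², 3², …: 1, 4, 9, 16, 25, 36 → 49 → 64.
Putting the parts together: <87; 49> and then <111; 64>.

<87; 49>, <111; 64>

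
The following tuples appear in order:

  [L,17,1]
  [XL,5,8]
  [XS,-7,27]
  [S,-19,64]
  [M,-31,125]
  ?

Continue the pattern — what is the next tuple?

[L,-43,216]

For the size, runs through clothing sizes XS→XL: L, XL, XS, S, M → L.
Second entry: −12 each step; 17, 5, -7, -19, -31 → -43.
Third entry: 1, 8, 27, 64, 125 → 216 (perfect cubes: 1³, 2³, 3³, …).
Combining the parts gives [L,-43,216].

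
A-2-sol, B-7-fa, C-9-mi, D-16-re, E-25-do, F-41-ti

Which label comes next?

G-66-la

Letter — letters move forward 1 place in the alphabet: A, B, C, D, E, F → G.
Second component goes 2, 7, 9, 16, 25, 41 → 66 (each term is the sum of the two before it).
Note: runs backward through the solfège scale do→ti; sol, fa, mi, re, do, ti → la.
Putting it together: G-66-la.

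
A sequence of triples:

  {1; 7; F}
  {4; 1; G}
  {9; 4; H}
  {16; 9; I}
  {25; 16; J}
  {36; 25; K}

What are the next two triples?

First coordinate goes 1, 4, 9, 16, 25, 36 → 49 → 64 (perfect squares: 1², 2², 3², …).
Second coordinate — always the previous value of the first coordinate: 7, 1, 4, 9, 16, 25 → 36 → 49.
Letter: letters move forward 1 place in the alphabet, so F, G, H, I, J, K → L → M.
So the next two triples are {49; 36; L} and {64; 49; M}.

{49; 36; L}, {64; 49; M}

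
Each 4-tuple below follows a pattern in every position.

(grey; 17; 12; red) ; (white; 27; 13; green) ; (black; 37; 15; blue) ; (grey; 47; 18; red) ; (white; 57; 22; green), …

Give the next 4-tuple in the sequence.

Shade: grey, white, black, grey, white → black (repeats grey → white → black).
Second part goes 17, 27, 37, 47, 57 → 67 (+10 each step).
Third part: 12, 13, 15, 18, 22 → 27 (differences are 1, 2, 3, … (increasing by 1 each time)).
For the colour, repeats red → green → blue: red, green, blue, red, green → blue.
Putting it together: (black; 67; 27; blue).

(black; 67; 27; blue)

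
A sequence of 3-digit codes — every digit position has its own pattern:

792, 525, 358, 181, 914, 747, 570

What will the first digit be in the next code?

First digit goes 7, 5, 3, 1, 9, 7, 5 → 3 (−2 each step, mod 10).

3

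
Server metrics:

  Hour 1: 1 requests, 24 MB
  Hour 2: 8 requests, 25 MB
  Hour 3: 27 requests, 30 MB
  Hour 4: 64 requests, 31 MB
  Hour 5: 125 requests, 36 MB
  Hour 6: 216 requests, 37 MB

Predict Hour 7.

Requests: perfect cubes: 1³, 2³, 3³, …; 1, 8, 27, 64, 125, 216 → 343.
For the MB, alternating steps +1, +5, +1, +5, …: 24, 25, 30, 31, 36, 37 → 42.
So the next row is 343 requests, 42 MB.

343 requests, 42 MB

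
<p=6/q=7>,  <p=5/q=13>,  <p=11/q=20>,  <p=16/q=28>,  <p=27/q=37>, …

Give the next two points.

P: each term is the sum of the two before it, so 6, 5, 11, 16, 27 → 43 → 70.
Q: differences are 6, 7, 8, … (increasing by 1 each time); 7, 13, 20, 28, 37 → 47 → 58.
Putting the parts together: <p=43/q=47> and then <p=70/q=58>.

<p=43/q=47>, <p=70/q=58>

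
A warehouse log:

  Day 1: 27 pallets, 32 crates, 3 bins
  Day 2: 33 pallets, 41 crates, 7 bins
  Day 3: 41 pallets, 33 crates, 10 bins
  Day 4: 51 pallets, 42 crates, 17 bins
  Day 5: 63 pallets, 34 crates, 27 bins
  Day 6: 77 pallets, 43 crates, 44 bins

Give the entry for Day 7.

Pallets — differences are 6, 8, 10, … (increasing by 2 each time): 27, 33, 41, 51, 63, 77 → 93.
Crates — alternating steps +9, −8, +9, −8, …: 32, 41, 33, 42, 34, 43 → 35.
Bins: each term is the sum of the two before it; 3, 7, 10, 17, 27, 44 → 71.
Combining the parts gives 93 pallets, 35 crates, 71 bins.

93 pallets, 35 crates, 71 bins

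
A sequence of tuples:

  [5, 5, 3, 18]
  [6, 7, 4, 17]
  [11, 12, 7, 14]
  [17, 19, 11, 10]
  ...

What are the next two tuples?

[28, 31, 18, 3], [45, 50, 29, -8]

First entry goes 5, 6, 11, 17 → 28 → 45 (each term is the sum of the two before it).
Second entry: each term is the sum of the two before it, so 5, 7, 12, 19 → 31 → 50.
Third entry — each term is the sum of the two before it: 3, 4, 7, 11 → 18 → 29.
For the fourth entry, together with the third entry always sums to 21: 18, 17, 14, 10 → 3 → -8.
Putting the parts together: [28, 31, 18, 3] and then [45, 50, 29, -8].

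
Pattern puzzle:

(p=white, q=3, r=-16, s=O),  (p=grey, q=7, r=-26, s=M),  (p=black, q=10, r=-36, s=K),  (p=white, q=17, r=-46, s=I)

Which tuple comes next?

(p=grey, q=27, r=-56, s=G)

P — repeats white → grey → black: white, grey, black, white → grey.
Q goes 3, 7, 10, 17 → 27 (each term is the sum of the two before it).
R: -16, -26, -36, -46 → -56 (−10 each step).
S: O, M, K, I → G (letters move back 2 places in the alphabet).
Combining the parts gives (p=grey, q=27, r=-56, s=G).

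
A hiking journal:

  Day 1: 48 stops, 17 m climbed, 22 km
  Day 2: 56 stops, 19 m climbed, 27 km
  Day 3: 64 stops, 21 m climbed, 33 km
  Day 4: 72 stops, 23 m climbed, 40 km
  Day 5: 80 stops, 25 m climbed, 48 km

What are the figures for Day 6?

Stops goes 48, 56, 64, 72, 80 → 88 (+8 each step).
M climbed: 17, 19, 21, 23, 25 → 27 (+2 each step).
Km: differences are 5, 6, 7, … (increasing by 1 each time), so 22, 27, 33, 40, 48 → 57.
Combining the parts gives 88 stops, 27 m climbed, 57 km.

88 stops, 27 m climbed, 57 km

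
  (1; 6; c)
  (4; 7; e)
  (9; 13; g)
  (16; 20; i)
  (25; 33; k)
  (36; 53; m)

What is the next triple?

First value: perfect squares: 1², 2², 3², …, so 1, 4, 9, 16, 25, 36 → 49.
Second value goes 6, 7, 13, 20, 33, 53 → 86 (each term is the sum of the two before it).
Letter: c, e, g, i, k, m → o (letters move forward 2 places in the alphabet).
So the next triple is (49; 86; o).

(49; 86; o)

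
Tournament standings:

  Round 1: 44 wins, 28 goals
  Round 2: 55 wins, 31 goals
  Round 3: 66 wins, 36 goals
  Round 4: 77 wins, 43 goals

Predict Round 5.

88 wins, 52 goals

Wins goes 44, 55, 66, 77 → 88 (+11 each step).
Goals: differences are 3, 5, 7, … (increasing by 2 each time); 28, 31, 36, 43 → 52.
So the next record is 88 wins, 52 goals.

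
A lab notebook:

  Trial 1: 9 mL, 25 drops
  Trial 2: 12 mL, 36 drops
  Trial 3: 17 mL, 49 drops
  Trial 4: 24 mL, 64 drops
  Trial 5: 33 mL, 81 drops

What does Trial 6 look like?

ML: 9, 12, 17, 24, 33 → 44 (differences are 3, 5, 7, … (increasing by 2 each time)).
Drops: perfect squares: 5², 6², 7², …; 25, 36, 49, 64, 81 → 100.
Combining the parts gives 44 mL, 100 drops.

44 mL, 100 drops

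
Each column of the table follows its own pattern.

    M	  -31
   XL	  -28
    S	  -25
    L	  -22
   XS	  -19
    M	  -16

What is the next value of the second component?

Second component — +3 each step: -31, -28, -25, -22, -19, -16 → -13.

-13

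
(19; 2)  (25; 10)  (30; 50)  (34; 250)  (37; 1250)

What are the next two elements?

(39; 6250), (40; 31250)

For the first component, differences are 6, 5, 4, … (decreasing by 1 each time): 19, 25, 30, 34, 37 → 39 → 40.
Second component goes 2, 10, 50, 250, 1250 → 6250 → 31250 (×5 each step).
Putting the parts together: (39; 6250) and then (40; 31250).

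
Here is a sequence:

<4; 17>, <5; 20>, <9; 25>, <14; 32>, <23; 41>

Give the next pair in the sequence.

First value: each term is the sum of the two before it, so 4, 5, 9, 14, 23 → 37.
Second value — differences are 3, 5, 7, … (increasing by 2 each time): 17, 20, 25, 32, 41 → 52.
Combining the parts gives <37; 52>.

<37; 52>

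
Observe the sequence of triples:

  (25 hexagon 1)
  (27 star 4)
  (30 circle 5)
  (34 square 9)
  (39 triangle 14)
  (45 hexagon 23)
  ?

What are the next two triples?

First slot: 25, 27, 30, 34, 39, 45 → 52 → 60 (differences are 2, 3, 4, … (increasing by 1 each time)).
Shape: repeats hexagon → star → circle → square → triangle; hexagon, star, circle, square, triangle, hexagon → star → circle.
Third slot: 1, 4, 5, 9, 14, 23 → 37 → 60 (each term is the sum of the two before it).
Putting the parts together: (52 star 37) and then (60 circle 60).

(52 star 37), (60 circle 60)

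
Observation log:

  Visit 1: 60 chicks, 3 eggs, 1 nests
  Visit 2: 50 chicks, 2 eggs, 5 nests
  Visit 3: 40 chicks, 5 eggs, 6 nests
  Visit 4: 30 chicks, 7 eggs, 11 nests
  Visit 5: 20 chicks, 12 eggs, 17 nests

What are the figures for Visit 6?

Chicks goes 60, 50, 40, 30, 20 → 10 (−10 each step).
Eggs — each term is the sum of the two before it: 3, 2, 5, 7, 12 → 19.
Nests: 1, 5, 6, 11, 17 → 28 (each term is the sum of the two before it).
Combining the parts gives 10 chicks, 19 eggs, 28 nests.

10 chicks, 19 eggs, 28 nests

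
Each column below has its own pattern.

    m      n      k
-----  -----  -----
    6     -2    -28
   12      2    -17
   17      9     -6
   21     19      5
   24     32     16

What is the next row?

For the column m, differences are 6, 5, 4, … (decreasing by 1 each time): 6, 12, 17, 21, 24 → 26.
For the column n, differences are 4, 7, 10, … (increasing by 3 each time): -2, 2, 9, 19, 32 → 48.
Column k: -28, -17, -6, 5, 16 → 27 (+11 each step).
Combining the parts gives 26  48  27.

26  48  27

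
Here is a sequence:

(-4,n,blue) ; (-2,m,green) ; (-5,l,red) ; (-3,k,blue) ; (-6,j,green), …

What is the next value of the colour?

red

First coordinate goes -4, -2, -5, -3, -6 → -4 (alternating steps +2, −3, +2, −3, …).
Letter: letters move back 1 place in the alphabet, so n, m, l, k, j → i.
Colour: repeats blue → green → red; blue, green, red, blue, green → red.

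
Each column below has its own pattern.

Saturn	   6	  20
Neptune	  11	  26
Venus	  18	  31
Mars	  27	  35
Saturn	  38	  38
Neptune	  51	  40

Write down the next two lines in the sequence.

Planet: Saturn, Neptune, Venus, Mars, Saturn, Neptune → Venus → Mars (repeats Saturn → Neptune → Venus → Mars).
Second component goes 6, 11, 18, 27, 38, 51 → 66 → 83 (differences are 5, 7, 9, … (increasing by 2 each time)).
Third component — differences are 6, 5, 4, … (decreasing by 1 each time): 20, 26, 31, 35, 38, 40 → 41 → 41.
So the next two lines are Venus  66  41 and Mars  83  41.

Venus  66  41; Mars  83  41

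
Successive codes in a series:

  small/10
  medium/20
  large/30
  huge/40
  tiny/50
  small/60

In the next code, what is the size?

Size goes small, medium, large, huge, tiny, small → medium (repeats small → medium → large → huge → tiny).
Second component goes 10, 20, 30, 40, 50, 60 → 70 (+10 each step).

medium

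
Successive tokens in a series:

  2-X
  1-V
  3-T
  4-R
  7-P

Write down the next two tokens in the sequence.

11-N, 18-L

For the first component, each term is the sum of the two before it: 2, 1, 3, 4, 7 → 11 → 18.
Letter: letters move back 2 places in the alphabet, so X, V, T, R, P → N → L.
So the next two tokens are 11-N and 18-L.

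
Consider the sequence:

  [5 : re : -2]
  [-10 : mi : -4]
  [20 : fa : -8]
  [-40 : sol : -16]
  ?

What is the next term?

[80 : la : -32]

First coordinate: ×(-2) each step, so 5, -10, 20, -40 → 80.
Note: runs through the solfège scale do→ti; re, mi, fa, sol → la.
Third coordinate goes -2, -4, -8, -16 → -32 (×2 each step).
Combining the parts gives [80 : la : -32].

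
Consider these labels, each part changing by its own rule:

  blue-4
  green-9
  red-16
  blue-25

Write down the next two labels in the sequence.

green-36, red-49

Colour: repeats blue → green → red; blue, green, red, blue → green → red.
Second component — perfect squares: 2², 3², 4², …: 4, 9, 16, 25 → 36 → 49.
Putting the parts together: green-36 and then red-49.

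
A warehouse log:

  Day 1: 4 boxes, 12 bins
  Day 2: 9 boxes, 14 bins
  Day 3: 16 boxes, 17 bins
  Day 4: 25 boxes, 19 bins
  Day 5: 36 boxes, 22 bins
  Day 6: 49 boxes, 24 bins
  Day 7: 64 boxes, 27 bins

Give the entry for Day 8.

81 boxes, 29 bins

Boxes — perfect squares: 2², 3², 4², …: 4, 9, 16, 25, 36, 49, 64 → 81.
Bins goes 12, 14, 17, 19, 22, 24, 27 → 29 (alternating steps +2, +3, +2, +3, …).
So the next line is 81 boxes, 29 bins.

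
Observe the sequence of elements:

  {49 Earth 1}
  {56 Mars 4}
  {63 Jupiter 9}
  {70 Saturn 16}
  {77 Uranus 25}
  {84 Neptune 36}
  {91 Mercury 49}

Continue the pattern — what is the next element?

{98 Venus 64}

First coordinate: 49, 56, 63, 70, 77, 84, 91 → 98 (+7 each step).
Planet goes Earth, Mars, Jupiter, Saturn, Uranus, Neptune, Mercury → Venus (runs through the planets Mercury→Neptune).
For the third coordinate, perfect squares: 1², 2², 3², …: 1, 4, 9, 16, 25, 36, 49 → 64.
Putting it together: {98 Venus 64}.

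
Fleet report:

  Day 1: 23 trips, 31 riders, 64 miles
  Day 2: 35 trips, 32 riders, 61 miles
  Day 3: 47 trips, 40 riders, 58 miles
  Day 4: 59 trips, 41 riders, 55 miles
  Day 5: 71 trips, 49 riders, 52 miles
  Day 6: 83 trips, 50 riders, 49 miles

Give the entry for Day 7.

Trips: +12 each step; 23, 35, 47, 59, 71, 83 → 95.
Riders: alternating steps +1, +8, +1, +8, …; 31, 32, 40, 41, 49, 50 → 58.
Miles — −3 each step: 64, 61, 58, 55, 52, 49 → 46.
So the next line is 95 trips, 58 riders, 46 miles.

95 trips, 58 riders, 46 miles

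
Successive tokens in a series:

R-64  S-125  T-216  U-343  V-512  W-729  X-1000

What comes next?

Y-1331

Letter goes R, S, T, U, V, W, X → Y (letters move forward 1 place in the alphabet).
Second component: 64, 125, 216, 343, 512, 729, 1000 → 1331 (perfect cubes: 4³, 5³, 6³, …).
So the next token is Y-1331.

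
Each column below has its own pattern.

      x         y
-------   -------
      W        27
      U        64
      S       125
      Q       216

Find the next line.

O  343

Column x: letters move back 2 places in the alphabet; W, U, S, Q → O.
Column y goes 27, 64, 125, 216 → 343 (perfect cubes: 3³, 4³, 5³, …).
Combining the parts gives O  343.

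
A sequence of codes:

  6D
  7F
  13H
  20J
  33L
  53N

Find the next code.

First component: 6, 7, 13, 20, 33, 53 → 86 (each term is the sum of the two before it).
Letter: letters move forward 2 places in the alphabet, so D, F, H, J, L, N → P.
So the next code is 86P.

86P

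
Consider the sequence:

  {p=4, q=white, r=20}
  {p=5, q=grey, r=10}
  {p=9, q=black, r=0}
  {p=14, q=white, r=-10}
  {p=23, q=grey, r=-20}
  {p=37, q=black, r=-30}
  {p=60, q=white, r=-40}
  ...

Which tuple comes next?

P: each term is the sum of the two before it, so 4, 5, 9, 14, 23, 37, 60 → 97.
Q: white, grey, black, white, grey, black, white → grey (repeats white → grey → black).
R goes 20, 10, 0, -10, -20, -30, -40 → -50 (−10 each step).
Combining the parts gives {p=97, q=grey, r=-50}.

{p=97, q=grey, r=-50}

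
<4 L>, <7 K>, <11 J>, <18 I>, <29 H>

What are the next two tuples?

<47 G>, <76 F>

First coordinate goes 4, 7, 11, 18, 29 → 47 → 76 (each term is the sum of the two before it).
For the letter, letters move back 1 place in the alphabet: L, K, J, I, H → G → F.
Putting the parts together: <47 G> and then <76 F>.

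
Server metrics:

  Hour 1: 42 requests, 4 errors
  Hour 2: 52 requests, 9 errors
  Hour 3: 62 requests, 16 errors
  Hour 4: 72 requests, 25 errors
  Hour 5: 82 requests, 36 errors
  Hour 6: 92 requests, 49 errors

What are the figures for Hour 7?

102 requests, 64 errors

Requests: 42, 52, 62, 72, 82, 92 → 102 (+10 each step).
Errors goes 4, 9, 16, 25, 36, 49 → 64 (differences are 5, 7, 9, … (increasing by 2 each time)).
Putting it together: 102 requests, 64 errors.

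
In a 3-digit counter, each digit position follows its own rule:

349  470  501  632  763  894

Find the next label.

First digit: +1 each step, mod 10, so 3, 4, 5, 6, 7, 8 → 9.
Second digit goes 4, 7, 0, 3, 6, 9 → 2 (+3 each step, mod 10).
Third digit: +1 each step, mod 10; 9, 0, 1, 2, 3, 4 → 5.
Putting it together: 925.

925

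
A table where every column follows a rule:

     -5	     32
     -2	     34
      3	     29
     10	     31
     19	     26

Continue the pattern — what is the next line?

30  28

First component: -5, -2, 3, 10, 19 → 30 (differences are 3, 5, 7, … (increasing by 2 each time)).
Second component — alternating steps +2, −5, +2, −5, …: 32, 34, 29, 31, 26 → 28.
Combining the parts gives 30  28.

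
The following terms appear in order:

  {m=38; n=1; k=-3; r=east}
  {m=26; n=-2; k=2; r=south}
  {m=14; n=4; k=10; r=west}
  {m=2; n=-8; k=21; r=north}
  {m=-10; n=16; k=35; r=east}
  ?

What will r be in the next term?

R goes east, south, west, north, east → south (repeats east → south → west → north).

south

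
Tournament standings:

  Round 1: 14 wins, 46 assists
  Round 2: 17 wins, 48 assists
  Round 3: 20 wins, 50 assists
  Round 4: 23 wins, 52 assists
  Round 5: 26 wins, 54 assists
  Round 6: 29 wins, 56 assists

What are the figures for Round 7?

Wins: 14, 17, 20, 23, 26, 29 → 32 (+3 each step).
Assists: +2 each step; 46, 48, 50, 52, 54, 56 → 58.
So the next record is 32 wins, 58 assists.

32 wins, 58 assists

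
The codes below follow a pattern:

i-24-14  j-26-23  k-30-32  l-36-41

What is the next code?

m-44-50

Letter: letters move forward 1 place in the alphabet, so i, j, k, l → m.
For the second component, differences are 2, 4, 6, … (increasing by 2 each time): 24, 26, 30, 36 → 44.
For the third component, +9 each step: 14, 23, 32, 41 → 50.
Putting it together: m-44-50.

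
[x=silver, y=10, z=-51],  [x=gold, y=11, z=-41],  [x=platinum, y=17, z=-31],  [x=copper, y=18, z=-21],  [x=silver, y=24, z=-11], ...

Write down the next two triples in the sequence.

[x=gold, y=25, z=-1], [x=platinum, y=31, z=9]

For the x, repeats silver → gold → platinum → copper: silver, gold, platinum, copper, silver → gold → platinum.
Y goes 10, 11, 17, 18, 24 → 25 → 31 (alternating steps +1, +6, +1, +6, …).
Z goes -51, -41, -31, -21, -11 → -1 → 9 (+10 each step).
Putting the parts together: [x=gold, y=25, z=-1] and then [x=platinum, y=31, z=9].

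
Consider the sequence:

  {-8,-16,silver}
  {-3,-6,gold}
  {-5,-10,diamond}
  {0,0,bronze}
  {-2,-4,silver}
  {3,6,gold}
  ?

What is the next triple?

First coordinate goes -8, -3, -5, 0, -2, 3 → 1 (alternating steps +5, −2, +5, −2, …).
Second coordinate: -16, -6, -10, 0, -4, 6 → 2 (always 2 × the first coordinate).
Rank goes silver, gold, diamond, bronze, silver, gold → diamond (repeats silver → gold → diamond → bronze).
So the next triple is {1,2,diamond}.

{1,2,diamond}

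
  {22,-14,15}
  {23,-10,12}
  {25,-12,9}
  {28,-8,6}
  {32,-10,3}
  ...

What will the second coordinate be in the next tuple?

-6

Second coordinate: -14, -10, -12, -8, -10 → -6 (alternating steps +4, −2, +4, −2, …).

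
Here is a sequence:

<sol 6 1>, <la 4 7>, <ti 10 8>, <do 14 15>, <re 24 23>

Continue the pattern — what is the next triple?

<mi 38 38>

Note: runs through the solfège scale do→ti; sol, la, ti, do, re → mi.
Second component goes 6, 4, 10, 14, 24 → 38 (each term is the sum of the two before it).
Third component goes 1, 7, 8, 15, 23 → 38 (each term is the sum of the two before it).
Combining the parts gives <mi 38 38>.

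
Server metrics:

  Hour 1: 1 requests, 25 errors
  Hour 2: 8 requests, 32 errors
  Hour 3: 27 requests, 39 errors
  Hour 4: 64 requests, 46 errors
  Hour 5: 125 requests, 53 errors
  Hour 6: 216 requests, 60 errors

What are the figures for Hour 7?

Requests: perfect cubes: 1³, 2³, 3³, …; 1, 8, 27, 64, 125, 216 → 343.
Errors goes 25, 32, 39, 46, 53, 60 → 67 (+7 each step).
Combining the parts gives 343 requests, 67 errors.

343 requests, 67 errors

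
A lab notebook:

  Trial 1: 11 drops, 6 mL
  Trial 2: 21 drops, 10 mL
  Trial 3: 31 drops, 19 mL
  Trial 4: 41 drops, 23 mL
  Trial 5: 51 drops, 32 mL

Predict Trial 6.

61 drops, 36 mL

Drops: +10 each step; 11, 21, 31, 41, 51 → 61.
ML: alternating steps +4, +9, +4, +9, …; 6, 10, 19, 23, 32 → 36.
Putting it together: 61 drops, 36 mL.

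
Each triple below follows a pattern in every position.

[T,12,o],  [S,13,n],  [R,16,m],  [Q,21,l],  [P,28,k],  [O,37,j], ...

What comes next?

First letter goes T, S, R, Q, P, O → N (letters move back 1 place in the alphabet).
Second value: differences are 1, 3, 5, … (increasing by 2 each time), so 12, 13, 16, 21, 28, 37 → 48.
Second letter goes o, n, m, l, k, j → i (letters move back 1 place in the alphabet).
Putting it together: [N,48,i].

[N,48,i]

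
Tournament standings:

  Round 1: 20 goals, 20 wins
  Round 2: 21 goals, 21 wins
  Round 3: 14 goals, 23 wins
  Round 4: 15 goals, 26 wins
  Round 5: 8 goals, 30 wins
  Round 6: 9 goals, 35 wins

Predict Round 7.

Goals: alternating steps +1, −7, +1, −7, …; 20, 21, 14, 15, 8, 9 → 2.
Wins — differences are 1, 2, 3, … (increasing by 1 each time): 20, 21, 23, 26, 30, 35 → 41.
So the next record is 2 goals, 41 wins.

2 goals, 41 wins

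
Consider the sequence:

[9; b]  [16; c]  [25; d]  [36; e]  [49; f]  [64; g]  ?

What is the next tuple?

For the first value, perfect squares: 3², 4², 5², …: 9, 16, 25, 36, 49, 64 → 81.
Letter: letters move forward 1 place in the alphabet; b, c, d, e, f, g → h.
So the next tuple is [81; h].

[81; h]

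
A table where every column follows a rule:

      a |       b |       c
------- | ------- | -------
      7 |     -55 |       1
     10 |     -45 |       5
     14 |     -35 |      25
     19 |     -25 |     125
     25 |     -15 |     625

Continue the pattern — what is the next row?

For the column a, differences are 3, 4, 5, … (increasing by 1 each time): 7, 10, 14, 19, 25 → 32.
Column b goes -55, -45, -35, -25, -15 → -5 (+10 each step).
Column c: ×5 each step; 1, 5, 25, 125, 625 → 3125.
So the next row is 32  -5  3125.

32  -5  3125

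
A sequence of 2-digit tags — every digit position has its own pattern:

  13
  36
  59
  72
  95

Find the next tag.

For the first digit, +2 each step, mod 10: 1, 3, 5, 7, 9 → 1.
Second digit: +3 each step, mod 10; 3, 6, 9, 2, 5 → 8.
So the next tag is 18.

18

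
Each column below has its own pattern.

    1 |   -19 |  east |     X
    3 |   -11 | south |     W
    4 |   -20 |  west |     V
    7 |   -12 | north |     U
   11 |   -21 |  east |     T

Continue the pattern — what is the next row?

18  -13  south  S

First component: each term is the sum of the two before it; 1, 3, 4, 7, 11 → 18.
Second component goes -19, -11, -20, -12, -21 → -13 (alternating steps +8, −9, +8, −9, …).
Direction — repeats east → south → west → north: east, south, west, north, east → south.
For the letter, letters move back 1 place in the alphabet: X, W, V, U, T → S.
Combining the parts gives 18  -13  south  S.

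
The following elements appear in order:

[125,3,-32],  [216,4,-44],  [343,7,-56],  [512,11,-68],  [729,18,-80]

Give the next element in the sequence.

[1000,29,-92]

First part: 125, 216, 343, 512, 729 → 1000 (perfect cubes: 5³, 6³, 7³, …).
Second part — each term is the sum of the two before it: 3, 4, 7, 11, 18 → 29.
For the third part, −12 each step: -32, -44, -56, -68, -80 → -92.
Putting it together: [1000,29,-92].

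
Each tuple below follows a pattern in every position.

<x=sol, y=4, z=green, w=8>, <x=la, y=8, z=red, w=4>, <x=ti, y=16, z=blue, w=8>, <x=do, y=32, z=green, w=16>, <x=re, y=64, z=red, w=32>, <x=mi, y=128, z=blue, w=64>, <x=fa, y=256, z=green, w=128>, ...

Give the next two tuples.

For the x, runs through the solfège scale do→ti: sol, la, ti, do, re, mi, fa → sol → la.
Y: 4, 8, 16, 32, 64, 128, 256 → 512 → 1024 (×2 each step).
Z: repeats green → red → blue; green, red, blue, green, red, blue, green → red → blue.
W: always the previous value of the y, so 8, 4, 8, 16, 32, 64, 128 → 256 → 512.
Putting the parts together: <x=sol, y=512, z=red, w=256> and then <x=la, y=1024, z=blue, w=512>.

<x=sol, y=512, z=red, w=256>, <x=la, y=1024, z=blue, w=512>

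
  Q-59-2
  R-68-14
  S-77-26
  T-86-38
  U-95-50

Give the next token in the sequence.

Letter: Q, R, S, T, U → V (letters move forward 1 place in the alphabet).
Second component: +9 each step, so 59, 68, 77, 86, 95 → 104.
For the third component, +12 each step: 2, 14, 26, 38, 50 → 62.
So the next token is V-104-62.

V-104-62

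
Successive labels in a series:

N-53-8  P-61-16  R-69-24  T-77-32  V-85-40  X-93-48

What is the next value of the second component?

101

For the second component, +8 each step: 53, 61, 69, 77, 85, 93 → 101.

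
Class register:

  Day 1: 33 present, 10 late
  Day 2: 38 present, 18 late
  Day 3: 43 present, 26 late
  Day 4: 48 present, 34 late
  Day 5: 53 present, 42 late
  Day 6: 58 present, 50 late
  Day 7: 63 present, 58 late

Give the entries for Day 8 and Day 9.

68 present, 66 late; 73 present, 74 late

Present: +5 each step; 33, 38, 43, 48, 53, 58, 63 → 68 → 73.
Late — +8 each step: 10, 18, 26, 34, 42, 50, 58 → 66 → 74.
Putting the parts together: 68 present, 66 late and then 73 present, 74 late.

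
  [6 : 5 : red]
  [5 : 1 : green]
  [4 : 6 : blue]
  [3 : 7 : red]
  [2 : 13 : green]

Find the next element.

[1 : 20 : blue]

First part: −1 each step, so 6, 5, 4, 3, 2 → 1.
Second part: each term is the sum of the two before it, so 5, 1, 6, 7, 13 → 20.
Colour: red, green, blue, red, green → blue (repeats red → green → blue).
Putting it together: [1 : 20 : blue].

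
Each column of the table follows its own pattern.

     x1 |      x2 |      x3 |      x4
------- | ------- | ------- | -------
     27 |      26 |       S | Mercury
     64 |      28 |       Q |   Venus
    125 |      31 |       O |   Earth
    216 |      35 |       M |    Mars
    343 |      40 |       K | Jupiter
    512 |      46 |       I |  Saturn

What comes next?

729  53  G  Uranus

Column x1: 27, 64, 125, 216, 343, 512 → 729 (perfect cubes: 3³, 4³, 5³, …).
Column x2: 26, 28, 31, 35, 40, 46 → 53 (differences are 2, 3, 4, … (increasing by 1 each time)).
Column x3: S, Q, O, M, K, I → G (letters move back 2 places in the alphabet).
Column x4 goes Mercury, Venus, Earth, Mars, Jupiter, Saturn → Uranus (runs through the planets Mercury→Neptune).
So the next row is 729  53  G  Uranus.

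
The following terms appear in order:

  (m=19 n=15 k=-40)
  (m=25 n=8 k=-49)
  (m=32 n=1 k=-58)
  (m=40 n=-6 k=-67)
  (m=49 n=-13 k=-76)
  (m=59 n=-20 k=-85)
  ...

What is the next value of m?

M — differences are 6, 7, 8, … (increasing by 1 each time): 19, 25, 32, 40, 49, 59 → 70.
N: 15, 8, 1, -6, -13, -20 → -27 (−7 each step).
K: −9 each step; -40, -49, -58, -67, -76, -85 → -94.

70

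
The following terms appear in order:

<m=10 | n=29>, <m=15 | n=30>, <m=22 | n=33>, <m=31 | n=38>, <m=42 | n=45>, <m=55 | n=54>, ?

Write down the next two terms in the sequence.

M goes 10, 15, 22, 31, 42, 55 → 70 → 87 (differences are 5, 7, 9, … (increasing by 2 each time)).
N: 29, 30, 33, 38, 45, 54 → 65 → 78 (differences are 1, 3, 5, … (increasing by 2 each time)).
Putting the parts together: <m=70 | n=65> and then <m=87 | n=78>.

<m=70 | n=65>, <m=87 | n=78>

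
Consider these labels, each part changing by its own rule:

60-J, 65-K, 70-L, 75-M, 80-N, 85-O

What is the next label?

90-P

First component goes 60, 65, 70, 75, 80, 85 → 90 (+5 each step).
Letter: J, K, L, M, N, O → P (letters move forward 1 place in the alphabet).
So the next label is 90-P.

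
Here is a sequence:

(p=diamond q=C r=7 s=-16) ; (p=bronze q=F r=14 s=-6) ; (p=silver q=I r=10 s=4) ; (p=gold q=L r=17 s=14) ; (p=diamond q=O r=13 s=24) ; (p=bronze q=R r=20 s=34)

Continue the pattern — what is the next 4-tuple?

(p=silver q=U r=16 s=44)

P goes diamond, bronze, silver, gold, diamond, bronze → silver (repeats diamond → bronze → silver → gold).
Q: letters move forward 3 places in the alphabet; C, F, I, L, O, R → U.
R goes 7, 14, 10, 17, 13, 20 → 16 (alternating steps +7, −4, +7, −4, …).
S goes -16, -6, 4, 14, 24, 34 → 44 (+10 each step).
So the next 4-tuple is (p=silver q=U r=16 s=44).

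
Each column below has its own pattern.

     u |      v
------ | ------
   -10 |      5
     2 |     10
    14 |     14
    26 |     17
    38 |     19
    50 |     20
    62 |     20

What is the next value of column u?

74

Column u — +12 each step: -10, 2, 14, 26, 38, 50, 62 → 74.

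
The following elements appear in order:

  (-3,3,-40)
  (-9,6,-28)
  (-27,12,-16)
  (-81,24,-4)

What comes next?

First part — ×3 each step: -3, -9, -27, -81 → -243.
For the second part, ×2 each step: 3, 6, 12, 24 → 48.
Third part: -40, -28, -16, -4 → 8 (+12 each step).
Combining the parts gives (-243,48,8).

(-243,48,8)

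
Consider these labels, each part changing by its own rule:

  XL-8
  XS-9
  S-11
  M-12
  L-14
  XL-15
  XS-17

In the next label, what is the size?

Size: repeats XL → XS → S → M → L; XL, XS, S, M, L, XL, XS → S.
Second component: 8, 9, 11, 12, 14, 15, 17 → 18 (alternating steps +1, +2, +1, +2, …).

S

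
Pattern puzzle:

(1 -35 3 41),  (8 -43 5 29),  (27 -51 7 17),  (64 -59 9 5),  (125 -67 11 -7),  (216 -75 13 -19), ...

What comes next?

For the first part, perfect cubes: 1³, 2³, 3³, …: 1, 8, 27, 64, 125, 216 → 343.
Second part — −8 each step: -35, -43, -51, -59, -67, -75 → -83.
Third part — +2 each step: 3, 5, 7, 9, 11, 13 → 15.
Fourth part: −12 each step; 41, 29, 17, 5, -7, -19 → -31.
Putting it together: (343 -83 15 -31).

(343 -83 15 -31)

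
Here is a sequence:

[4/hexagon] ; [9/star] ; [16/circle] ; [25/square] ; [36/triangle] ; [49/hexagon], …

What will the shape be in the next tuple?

star

First slot — perfect squares: 2², 3², 4², …: 4, 9, 16, 25, 36, 49 → 64.
Shape — repeats hexagon → star → circle → square → triangle: hexagon, star, circle, square, triangle, hexagon → star.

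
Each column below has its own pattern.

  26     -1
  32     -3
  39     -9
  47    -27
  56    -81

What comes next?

66  -243

First component: 26, 32, 39, 47, 56 → 66 (differences are 6, 7, 8, … (increasing by 1 each time)).
Second component: ×3 each step; -1, -3, -9, -27, -81 → -243.
Combining the parts gives 66  -243.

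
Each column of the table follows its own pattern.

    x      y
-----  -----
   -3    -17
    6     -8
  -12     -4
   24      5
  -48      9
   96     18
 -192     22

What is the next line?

384  31

Column x: -3, 6, -12, 24, -48, 96, -192 → 384 (×(-2) each step).
Column y — alternating steps +9, +4, +9, +4, …: -17, -8, -4, 5, 9, 18, 22 → 31.
Putting it together: 384  31.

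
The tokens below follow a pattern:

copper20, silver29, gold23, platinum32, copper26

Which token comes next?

Metal — repeats copper → silver → gold → platinum: copper, silver, gold, platinum, copper → silver.
Second component: alternating steps +9, −6, +9, −6, …, so 20, 29, 23, 32, 26 → 35.
So the next token is silver35.

silver35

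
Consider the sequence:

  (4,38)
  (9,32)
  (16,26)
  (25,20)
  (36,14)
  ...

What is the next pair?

First entry: perfect squares: 2², 3², 4², …, so 4, 9, 16, 25, 36 → 49.
Second entry goes 38, 32, 26, 20, 14 → 8 (−6 each step).
So the next pair is (49,8).

(49,8)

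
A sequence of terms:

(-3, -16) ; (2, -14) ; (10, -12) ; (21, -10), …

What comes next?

(35, -8)

First part goes -3, 2, 10, 21 → 35 (differences are 5, 8, 11, … (increasing by 3 each time)).
Second part: +2 each step, so -16, -14, -12, -10 → -8.
Combining the parts gives (35, -8).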